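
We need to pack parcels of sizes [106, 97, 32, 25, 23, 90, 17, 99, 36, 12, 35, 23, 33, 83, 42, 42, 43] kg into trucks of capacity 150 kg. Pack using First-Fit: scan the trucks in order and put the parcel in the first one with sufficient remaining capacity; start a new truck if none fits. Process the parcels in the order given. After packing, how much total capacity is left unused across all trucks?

62

truck 1: place 106 kg, 44 kg left
truck 2: place 97 kg, 53 kg left
truck 1: place 32 kg, 12 kg left
truck 2: place 25 kg, 28 kg left
truck 2: place 23 kg, 5 kg left
truck 3: place 90 kg, 60 kg left
truck 3: place 17 kg, 43 kg left
truck 4: place 99 kg, 51 kg left
truck 3: place 36 kg, 7 kg left
truck 1: place 12 kg, 0 kg left
truck 4: place 35 kg, 16 kg left
truck 5: place 23 kg, 127 kg left
truck 5: place 33 kg, 94 kg left
truck 5: place 83 kg, 11 kg left
truck 6: place 42 kg, 108 kg left
truck 6: place 42 kg, 66 kg left
truck 6: place 43 kg, 23 kg left
6 trucks × 150 kg = 900 kg; used 838 kg; unused 62 kg.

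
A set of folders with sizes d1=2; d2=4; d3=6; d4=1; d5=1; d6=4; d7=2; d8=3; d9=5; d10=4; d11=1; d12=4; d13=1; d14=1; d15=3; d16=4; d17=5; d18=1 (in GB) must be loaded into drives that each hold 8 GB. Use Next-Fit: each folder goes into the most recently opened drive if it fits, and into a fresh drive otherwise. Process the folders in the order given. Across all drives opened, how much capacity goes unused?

drive 1: place d1 (2 GB), 6 GB left
drive 1: place d2 (4 GB), 2 GB left
drive 2: place d3 (6 GB), 2 GB left
drive 2: place d4 (1 GB), 1 GB left
drive 2: place d5 (1 GB), 0 GB left
drive 3: place d6 (4 GB), 4 GB left
drive 3: place d7 (2 GB), 2 GB left
drive 4: place d8 (3 GB), 5 GB left
drive 4: place d9 (5 GB), 0 GB left
drive 5: place d10 (4 GB), 4 GB left
drive 5: place d11 (1 GB), 3 GB left
drive 6: place d12 (4 GB), 4 GB left
drive 6: place d13 (1 GB), 3 GB left
drive 6: place d14 (1 GB), 2 GB left
drive 7: place d15 (3 GB), 5 GB left
drive 7: place d16 (4 GB), 1 GB left
drive 8: place d17 (5 GB), 3 GB left
drive 8: place d18 (1 GB), 2 GB left
8 drives × 8 GB = 64 GB; used 52 GB; unused 12 GB.

12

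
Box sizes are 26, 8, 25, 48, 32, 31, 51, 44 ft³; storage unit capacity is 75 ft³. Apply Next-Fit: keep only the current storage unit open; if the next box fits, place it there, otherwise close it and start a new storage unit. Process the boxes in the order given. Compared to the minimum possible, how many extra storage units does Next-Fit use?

Next-Fit: [26,8,25] [48] [32,31] [51] [44] → 5 storage units.
Total size 265 ft³; any packing needs at least ⌈265/75⌉ = 4 storage units.
An optimal packing achieves that bound: [51,8] [48,26] [44,31] [32,25] → 4 storage units.
Excess: 5 − 4 = 1.

1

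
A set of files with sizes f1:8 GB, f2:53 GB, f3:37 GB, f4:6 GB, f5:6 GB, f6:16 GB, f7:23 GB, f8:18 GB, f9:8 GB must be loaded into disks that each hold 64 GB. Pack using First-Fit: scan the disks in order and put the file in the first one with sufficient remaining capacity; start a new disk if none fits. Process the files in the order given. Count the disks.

f1 (8 GB) → disk 1 (remaining 56 GB)
f2 (53 GB) → disk 1 (remaining 3 GB)
f3 (37 GB) → disk 2 (remaining 27 GB)
f4 (6 GB) → disk 2 (remaining 21 GB)
f5 (6 GB) → disk 2 (remaining 15 GB)
f6 (16 GB) → disk 3 (remaining 48 GB)
f7 (23 GB) → disk 3 (remaining 25 GB)
f8 (18 GB) → disk 3 (remaining 7 GB)
f9 (8 GB) → disk 2 (remaining 7 GB)

3 disks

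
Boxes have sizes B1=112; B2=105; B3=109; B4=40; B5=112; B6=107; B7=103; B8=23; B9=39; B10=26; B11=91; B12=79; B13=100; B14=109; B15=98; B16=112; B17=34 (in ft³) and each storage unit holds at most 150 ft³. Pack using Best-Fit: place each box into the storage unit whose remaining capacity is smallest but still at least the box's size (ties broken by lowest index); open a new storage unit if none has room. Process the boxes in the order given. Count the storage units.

storage unit 1: place B1 (112 ft³), 38 ft³ left
storage unit 2: place B2 (105 ft³), 45 ft³ left
storage unit 3: place B3 (109 ft³), 41 ft³ left
storage unit 3: place B4 (40 ft³), 1 ft³ left
storage unit 4: place B5 (112 ft³), 38 ft³ left
storage unit 5: place B6 (107 ft³), 43 ft³ left
storage unit 6: place B7 (103 ft³), 47 ft³ left
storage unit 1: place B8 (23 ft³), 15 ft³ left
storage unit 5: place B9 (39 ft³), 4 ft³ left
storage unit 4: place B10 (26 ft³), 12 ft³ left
storage unit 7: place B11 (91 ft³), 59 ft³ left
storage unit 8: place B12 (79 ft³), 71 ft³ left
storage unit 9: place B13 (100 ft³), 50 ft³ left
storage unit 10: place B14 (109 ft³), 41 ft³ left
storage unit 11: place B15 (98 ft³), 52 ft³ left
storage unit 12: place B16 (112 ft³), 38 ft³ left
storage unit 12: place B17 (34 ft³), 4 ft³ left
Final storage units: [112,23] [105] [109,40] [112,26] [107,39] [103] [91] [79] [100] [109] [98] [112,34].

12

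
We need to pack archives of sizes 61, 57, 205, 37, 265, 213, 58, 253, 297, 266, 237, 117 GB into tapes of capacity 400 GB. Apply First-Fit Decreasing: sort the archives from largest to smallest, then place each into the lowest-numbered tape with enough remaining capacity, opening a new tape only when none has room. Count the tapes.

7 tapes

Sorted descending: 297, 266, 265, 253, 237, 213, 205, 117, 61, 58, 57, 37.
tape 1: place 297 GB, 103 GB left
tape 2: place 266 GB, 134 GB left
tape 3: place 265 GB, 135 GB left
tape 4: place 253 GB, 147 GB left
tape 5: place 237 GB, 163 GB left
tape 6: place 213 GB, 187 GB left
tape 7: place 205 GB, 195 GB left
tape 2: place 117 GB, 17 GB left
tape 1: place 61 GB, 42 GB left
tape 3: place 58 GB, 77 GB left
tape 3: place 57 GB, 20 GB left
tape 1: place 37 GB, 5 GB left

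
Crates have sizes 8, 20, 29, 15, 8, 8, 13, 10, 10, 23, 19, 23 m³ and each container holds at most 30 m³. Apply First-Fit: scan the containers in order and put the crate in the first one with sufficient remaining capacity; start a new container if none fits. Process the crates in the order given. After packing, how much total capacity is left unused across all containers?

54

container 1: place 8 m³, 22 m³ left
container 1: place 20 m³, 2 m³ left
container 2: place 29 m³, 1 m³ left
container 3: place 15 m³, 15 m³ left
container 3: place 8 m³, 7 m³ left
container 4: place 8 m³, 22 m³ left
container 4: place 13 m³, 9 m³ left
container 5: place 10 m³, 20 m³ left
container 5: place 10 m³, 10 m³ left
container 6: place 23 m³, 7 m³ left
container 7: place 19 m³, 11 m³ left
container 8: place 23 m³, 7 m³ left
8 containers × 30 m³ = 240 m³; used 186 m³; unused 54 m³.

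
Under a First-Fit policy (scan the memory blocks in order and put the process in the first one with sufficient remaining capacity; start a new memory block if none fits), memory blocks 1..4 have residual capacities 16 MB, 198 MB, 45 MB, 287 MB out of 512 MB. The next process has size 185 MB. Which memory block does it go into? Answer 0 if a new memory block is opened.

2

Memory blocks with room: memory block 2 (198 MB), memory block 4 (287 MB).
The first with room is memory block 2.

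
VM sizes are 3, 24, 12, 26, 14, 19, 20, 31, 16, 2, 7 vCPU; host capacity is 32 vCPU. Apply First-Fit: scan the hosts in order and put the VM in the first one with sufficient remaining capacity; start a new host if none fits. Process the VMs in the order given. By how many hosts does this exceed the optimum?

1

First-Fit: [3,24,2] [12,14] [26] [19,7] [20] [31] [16] → 7 hosts.
Total size 174 vCPU; any packing needs at least ⌈174/32⌉ = 6 hosts.
An optimal packing achieves that bound: [31] [26,3,2] [24,7] [20,12] [19] [16,14] → 6 hosts.
Excess: 7 − 6 = 1.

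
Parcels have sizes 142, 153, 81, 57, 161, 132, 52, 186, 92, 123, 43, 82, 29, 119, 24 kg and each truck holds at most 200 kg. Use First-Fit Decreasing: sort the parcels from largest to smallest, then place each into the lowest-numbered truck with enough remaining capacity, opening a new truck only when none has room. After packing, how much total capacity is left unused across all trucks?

124

Sorted descending: 186, 161, 153, 142, 132, 123, 119, 92, 82, 81, 57, 52, 43, 29, 24.
truck 1: place 186 kg, 14 kg left
truck 2: place 161 kg, 39 kg left
truck 3: place 153 kg, 47 kg left
truck 4: place 142 kg, 58 kg left
truck 5: place 132 kg, 68 kg left
truck 6: place 123 kg, 77 kg left
truck 7: place 119 kg, 81 kg left
truck 8: place 92 kg, 108 kg left
truck 8: place 82 kg, 26 kg left
truck 7: place 81 kg, 0 kg left
truck 4: place 57 kg, 1 kg left
truck 5: place 52 kg, 16 kg left
truck 3: place 43 kg, 4 kg left
truck 2: place 29 kg, 10 kg left
truck 6: place 24 kg, 53 kg left
8 trucks × 200 kg = 1600 kg; used 1476 kg; unused 124 kg.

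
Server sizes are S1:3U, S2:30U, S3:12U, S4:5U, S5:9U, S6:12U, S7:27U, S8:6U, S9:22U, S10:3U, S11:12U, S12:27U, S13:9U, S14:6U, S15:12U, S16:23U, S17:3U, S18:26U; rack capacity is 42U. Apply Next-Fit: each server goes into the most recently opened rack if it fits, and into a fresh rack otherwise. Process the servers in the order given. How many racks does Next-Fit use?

7

Put S1 (3U) in rack 1; 39U remain.
Put S2 (30U) in rack 1; 9U remain.
Put S3 (12U) in rack 2; 30U remain.
Put S4 (5U) in rack 2; 25U remain.
Put S5 (9U) in rack 2; 16U remain.
Put S6 (12U) in rack 2; 4U remain.
Put S7 (27U) in rack 3; 15U remain.
Put S8 (6U) in rack 3; 9U remain.
Put S9 (22U) in rack 4; 20U remain.
Put S10 (3U) in rack 4; 17U remain.
Put S11 (12U) in rack 4; 5U remain.
Put S12 (27U) in rack 5; 15U remain.
Put S13 (9U) in rack 5; 6U remain.
Put S14 (6U) in rack 5; 0U remain.
Put S15 (12U) in rack 6; 30U remain.
Put S16 (23U) in rack 6; 7U remain.
Put S17 (3U) in rack 6; 4U remain.
Put S18 (26U) in rack 7; 16U remain.
Final racks: [3,30] [12,5,9,12] [27,6] [22,3,12] [27,9,6] [12,23,3] [26].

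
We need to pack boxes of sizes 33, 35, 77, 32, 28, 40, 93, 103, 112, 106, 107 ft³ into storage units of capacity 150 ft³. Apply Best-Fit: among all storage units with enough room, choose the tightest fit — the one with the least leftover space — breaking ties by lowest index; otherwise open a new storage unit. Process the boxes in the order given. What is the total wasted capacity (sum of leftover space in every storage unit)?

Put 33 ft³ in storage unit 1; 117 ft³ remain.
Put 35 ft³ in storage unit 1; 82 ft³ remain.
Put 77 ft³ in storage unit 1; 5 ft³ remain.
Put 32 ft³ in storage unit 2; 118 ft³ remain.
Put 28 ft³ in storage unit 2; 90 ft³ remain.
Put 40 ft³ in storage unit 2; 50 ft³ remain.
Put 93 ft³ in storage unit 3; 57 ft³ remain.
Put 103 ft³ in storage unit 4; 47 ft³ remain.
Put 112 ft³ in storage unit 5; 38 ft³ remain.
Put 106 ft³ in storage unit 6; 44 ft³ remain.
Put 107 ft³ in storage unit 7; 43 ft³ remain.
7 storage units × 150 ft³ = 1050 ft³; used 766 ft³; unused 284 ft³.

284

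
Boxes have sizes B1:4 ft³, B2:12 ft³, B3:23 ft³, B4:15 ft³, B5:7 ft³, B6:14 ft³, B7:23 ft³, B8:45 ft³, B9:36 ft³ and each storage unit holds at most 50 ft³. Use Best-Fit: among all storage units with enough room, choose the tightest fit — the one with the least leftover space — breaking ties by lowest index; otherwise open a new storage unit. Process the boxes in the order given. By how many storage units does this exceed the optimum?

1

Best-Fit: [4,12,23,7] [15,14] [23] [45] [36] → 5 storage units.
Total size 179 ft³; any packing needs at least ⌈179/50⌉ = 4 storage units.
An optimal packing achieves that bound: [45,4] [36,14] [23,23] [15,12,7] → 4 storage units.
Excess: 5 − 4 = 1.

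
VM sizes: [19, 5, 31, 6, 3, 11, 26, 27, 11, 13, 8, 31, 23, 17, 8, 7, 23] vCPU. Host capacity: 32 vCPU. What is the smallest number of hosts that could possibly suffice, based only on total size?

Total size = 19 + 5 + 31 + 6 + 3 + 11 + 26 + 27 + 11 + 13 + 8 + 31 + 23 + 17 + 8 + 7 + 23 = 269 vCPU.
⌈269 / 32⌉ = 9.

9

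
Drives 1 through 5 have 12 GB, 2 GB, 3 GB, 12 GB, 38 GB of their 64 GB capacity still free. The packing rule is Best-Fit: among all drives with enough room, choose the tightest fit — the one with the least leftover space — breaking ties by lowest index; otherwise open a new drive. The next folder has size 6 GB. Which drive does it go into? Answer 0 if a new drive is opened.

1

Drives with room: drive 1 (12 GB), drive 4 (12 GB), drive 5 (38 GB).
Tightest fit is drive 1 with 12 GB free.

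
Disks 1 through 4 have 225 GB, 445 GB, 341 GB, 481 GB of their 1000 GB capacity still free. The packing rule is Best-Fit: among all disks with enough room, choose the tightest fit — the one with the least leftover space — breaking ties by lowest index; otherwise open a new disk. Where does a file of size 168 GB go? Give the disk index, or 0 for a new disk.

1

Disks with room: disk 1 (225 GB), disk 2 (445 GB), disk 3 (341 GB), disk 4 (481 GB).
Tightest fit is disk 1 with 225 GB free.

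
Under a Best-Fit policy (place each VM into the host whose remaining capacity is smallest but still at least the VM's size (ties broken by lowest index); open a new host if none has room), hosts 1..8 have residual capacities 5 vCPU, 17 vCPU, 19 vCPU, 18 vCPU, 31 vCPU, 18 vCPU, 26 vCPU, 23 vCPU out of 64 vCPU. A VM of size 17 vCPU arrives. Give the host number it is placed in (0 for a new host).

2

Hosts with room: host 2 (17 vCPU), host 3 (19 vCPU), host 4 (18 vCPU), host 5 (31 vCPU), host 6 (18 vCPU), host 7 (26 vCPU), host 8 (23 vCPU).
Tightest fit is host 2 with 17 vCPU free.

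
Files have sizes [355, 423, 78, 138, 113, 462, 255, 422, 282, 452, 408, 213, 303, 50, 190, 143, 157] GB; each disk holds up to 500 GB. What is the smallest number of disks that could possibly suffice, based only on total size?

Total size = 355 + 423 + 78 + 138 + 113 + 462 + 255 + 422 + 282 + 452 + 408 + 213 + 303 + 50 + 190 + 143 + 157 = 4444 GB.
⌈4444 / 500⌉ = 9.

9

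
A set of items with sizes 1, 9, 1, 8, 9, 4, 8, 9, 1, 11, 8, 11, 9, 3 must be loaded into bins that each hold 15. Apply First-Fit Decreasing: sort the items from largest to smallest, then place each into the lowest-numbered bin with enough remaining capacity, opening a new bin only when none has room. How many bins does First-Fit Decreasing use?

9

Sorted descending: 11, 11, 9, 9, 9, 9, 8, 8, 8, 4, 3, 1, 1, 1.
Put 11 in bin 1; 4 remain.
Put 11 in bin 2; 4 remain.
Put 9 in bin 3; 6 remain.
Put 9 in bin 4; 6 remain.
Put 9 in bin 5; 6 remain.
Put 9 in bin 6; 6 remain.
Put 8 in bin 7; 7 remain.
Put 8 in bin 8; 7 remain.
Put 8 in bin 9; 7 remain.
Put 4 in bin 1; 0 remain.
Put 3 in bin 2; 1 remain.
Put 1 in bin 2; 0 remain.
Put 1 in bin 3; 5 remain.
Put 1 in bin 3; 4 remain.
Final bins: [11,4] [11,3,1] [9,1,1] [9] [9] [9] [8] [8] [8].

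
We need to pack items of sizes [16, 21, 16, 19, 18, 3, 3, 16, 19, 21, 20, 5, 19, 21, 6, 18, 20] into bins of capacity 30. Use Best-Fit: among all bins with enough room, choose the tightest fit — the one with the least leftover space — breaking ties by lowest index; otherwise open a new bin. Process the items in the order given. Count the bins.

13 bins

Put 16 in bin 1; 14 remain.
Put 21 in bin 2; 9 remain.
Put 16 in bin 3; 14 remain.
Put 19 in bin 4; 11 remain.
Put 18 in bin 5; 12 remain.
Put 3 in bin 2; 6 remain.
Put 3 in bin 2; 3 remain.
Put 16 in bin 6; 14 remain.
Put 19 in bin 7; 11 remain.
Put 21 in bin 8; 9 remain.
Put 20 in bin 9; 10 remain.
Put 5 in bin 8; 4 remain.
Put 19 in bin 10; 11 remain.
Put 21 in bin 11; 9 remain.
Put 6 in bin 11; 3 remain.
Put 18 in bin 12; 12 remain.
Put 20 in bin 13; 10 remain.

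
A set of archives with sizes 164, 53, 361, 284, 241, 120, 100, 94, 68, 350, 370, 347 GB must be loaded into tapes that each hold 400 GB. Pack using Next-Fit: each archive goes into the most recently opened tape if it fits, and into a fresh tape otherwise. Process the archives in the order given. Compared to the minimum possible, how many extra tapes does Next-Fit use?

Next-Fit: [164,53] [361] [284] [241,120] [100,94,68] [350] [370] [347] → 8 tapes.
Total size 2552 GB; any packing needs at least ⌈2552/400⌉ = 7 tapes.
An optimal packing achieves that bound: [370] [361] [350] [347,53] [284,100] [241,120] [164,94,68] → 7 tapes.
Excess: 8 − 7 = 1.

1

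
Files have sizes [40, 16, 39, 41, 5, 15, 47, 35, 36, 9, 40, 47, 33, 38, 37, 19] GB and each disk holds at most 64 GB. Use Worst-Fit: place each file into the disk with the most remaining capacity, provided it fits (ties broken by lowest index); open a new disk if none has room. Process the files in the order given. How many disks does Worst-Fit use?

11

disk 1: place 40 GB, 24 GB left
disk 1: place 16 GB, 8 GB left
disk 2: place 39 GB, 25 GB left
disk 3: place 41 GB, 23 GB left
disk 2: place 5 GB, 20 GB left
disk 3: place 15 GB, 8 GB left
disk 4: place 47 GB, 17 GB left
disk 5: place 35 GB, 29 GB left
disk 6: place 36 GB, 28 GB left
disk 5: place 9 GB, 20 GB left
disk 7: place 40 GB, 24 GB left
disk 8: place 47 GB, 17 GB left
disk 9: place 33 GB, 31 GB left
disk 10: place 38 GB, 26 GB left
disk 11: place 37 GB, 27 GB left
disk 9: place 19 GB, 12 GB left
Final disks: [40,16] [39,5] [41,15] [47] [35,9] [36] [40] [47] [33,19] [38] [37].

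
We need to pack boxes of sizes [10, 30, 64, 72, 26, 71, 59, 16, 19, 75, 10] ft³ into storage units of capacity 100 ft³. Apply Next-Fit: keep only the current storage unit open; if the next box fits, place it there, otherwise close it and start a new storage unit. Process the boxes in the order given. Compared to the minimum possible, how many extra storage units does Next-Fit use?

1

Next-Fit: [10,30] [64] [72,26] [71] [59,16,19] [75,10] → 6 storage units.
Total size 452 ft³; any packing needs at least ⌈452/100⌉ = 5 storage units.
An optimal packing achieves that bound: [75,19] [72,26] [71,16,10] [64,30] [59,10] → 5 storage units.
Excess: 6 − 5 = 1.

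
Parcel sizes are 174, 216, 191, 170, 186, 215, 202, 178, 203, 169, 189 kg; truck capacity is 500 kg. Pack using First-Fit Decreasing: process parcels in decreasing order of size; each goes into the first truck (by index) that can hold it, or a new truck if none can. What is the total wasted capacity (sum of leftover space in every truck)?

907

Sorted descending: 216, 215, 203, 202, 191, 189, 186, 178, 174, 170, 169.
216 kg → truck 1 (remaining 284 kg)
215 kg → truck 1 (remaining 69 kg)
203 kg → truck 2 (remaining 297 kg)
202 kg → truck 2 (remaining 95 kg)
191 kg → truck 3 (remaining 309 kg)
189 kg → truck 3 (remaining 120 kg)
186 kg → truck 4 (remaining 314 kg)
178 kg → truck 4 (remaining 136 kg)
174 kg → truck 5 (remaining 326 kg)
170 kg → truck 5 (remaining 156 kg)
169 kg → truck 6 (remaining 331 kg)
6 trucks × 500 kg = 3000 kg; used 2093 kg; unused 907 kg.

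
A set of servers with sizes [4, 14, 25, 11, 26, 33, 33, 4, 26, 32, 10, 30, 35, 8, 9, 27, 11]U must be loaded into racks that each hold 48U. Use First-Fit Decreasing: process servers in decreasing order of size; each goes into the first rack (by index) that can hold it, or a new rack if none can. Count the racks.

9

Sorted descending: 35, 33, 33, 32, 30, 27, 26, 26, 25, 14, 11, 11, 10, 9, 8, 4, 4.
35U → rack 1 (remaining 13U)
33U → rack 2 (remaining 15U)
33U → rack 3 (remaining 15U)
32U → rack 4 (remaining 16U)
30U → rack 5 (remaining 18U)
27U → rack 6 (remaining 21U)
26U → rack 7 (remaining 22U)
26U → rack 8 (remaining 22U)
25U → rack 9 (remaining 23U)
14U → rack 2 (remaining 1U)
11U → rack 1 (remaining 2U)
11U → rack 3 (remaining 4U)
10U → rack 4 (remaining 6U)
9U → rack 5 (remaining 9U)
8U → rack 5 (remaining 1U)
4U → rack 3 (remaining 0U)
4U → rack 4 (remaining 2U)
Final racks: [35,11] [33,14] [33,11,4] [32,10,4] [30,9,8] [27] [26] [26] [25].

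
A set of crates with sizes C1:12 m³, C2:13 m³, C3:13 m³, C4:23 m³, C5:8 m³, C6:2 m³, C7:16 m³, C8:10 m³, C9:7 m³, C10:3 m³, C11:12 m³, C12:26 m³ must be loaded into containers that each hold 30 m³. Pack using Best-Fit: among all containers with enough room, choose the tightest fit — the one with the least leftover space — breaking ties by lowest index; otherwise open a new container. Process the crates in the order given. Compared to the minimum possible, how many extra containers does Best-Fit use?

Best-Fit: [12,13,2,3] [13,8] [23,7] [16,10] [12] [26] → 6 containers.
Total size 145 m³; any packing needs at least ⌈145/30⌉ = 5 containers.
An optimal packing achieves that bound: [26,3] [23,7] [16,13] [13,12,2] [12,10,8] → 5 containers.
Excess: 6 − 5 = 1.

1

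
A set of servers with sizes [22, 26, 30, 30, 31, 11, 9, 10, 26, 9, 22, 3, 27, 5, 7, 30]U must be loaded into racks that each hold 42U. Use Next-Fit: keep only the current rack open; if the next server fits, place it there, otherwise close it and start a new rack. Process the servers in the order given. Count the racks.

rack 1: place 22U, 20U left
rack 2: place 26U, 16U left
rack 3: place 30U, 12U left
rack 4: place 30U, 12U left
rack 5: place 31U, 11U left
rack 5: place 11U, 0U left
rack 6: place 9U, 33U left
rack 6: place 10U, 23U left
rack 7: place 26U, 16U left
rack 7: place 9U, 7U left
rack 8: place 22U, 20U left
rack 8: place 3U, 17U left
rack 9: place 27U, 15U left
rack 9: place 5U, 10U left
rack 9: place 7U, 3U left
rack 10: place 30U, 12U left

10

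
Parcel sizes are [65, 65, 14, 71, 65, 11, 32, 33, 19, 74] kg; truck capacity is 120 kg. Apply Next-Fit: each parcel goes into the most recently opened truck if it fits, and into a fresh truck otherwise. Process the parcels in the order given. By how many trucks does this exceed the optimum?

Next-Fit: [65] [65,14] [71] [65,11,32] [33,19] [74] → 6 trucks.
5 parcels exceed 60 kg (half the capacity), and no two of those can share a truck, so at least 5 trucks are needed.
An optimal packing achieves that bound: [74,33,11] [71,32,14] [65,19] [65] [65] → 5 trucks.
Excess: 6 − 5 = 1.

1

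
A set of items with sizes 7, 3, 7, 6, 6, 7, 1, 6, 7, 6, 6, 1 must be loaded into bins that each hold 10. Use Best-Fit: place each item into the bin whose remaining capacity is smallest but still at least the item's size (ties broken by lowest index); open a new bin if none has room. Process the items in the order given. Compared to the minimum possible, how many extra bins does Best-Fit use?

0

Best-Fit: [7,3] [7,1,1] [6] [6] [7] [6] [7] [6] [6] → 9 bins.
9 items exceed 5 (half the capacity), and no two of those can share a bin, so at least 9 bins are needed.
So 9 is already optimal.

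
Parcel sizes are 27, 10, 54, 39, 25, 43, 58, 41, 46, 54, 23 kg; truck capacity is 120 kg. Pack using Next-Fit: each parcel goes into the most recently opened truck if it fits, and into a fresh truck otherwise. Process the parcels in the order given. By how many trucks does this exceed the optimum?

Next-Fit: [27,10,54] [39,25,43] [58,41] [46,54] [23] → 5 trucks.
Total size 420 kg; any packing needs at least ⌈420/120⌉ = 4 trucks.
An optimal packing achieves that bound: [58,54] [54,46,10] [43,41,27] [39,25,23] → 4 trucks.
Excess: 5 − 4 = 1.

1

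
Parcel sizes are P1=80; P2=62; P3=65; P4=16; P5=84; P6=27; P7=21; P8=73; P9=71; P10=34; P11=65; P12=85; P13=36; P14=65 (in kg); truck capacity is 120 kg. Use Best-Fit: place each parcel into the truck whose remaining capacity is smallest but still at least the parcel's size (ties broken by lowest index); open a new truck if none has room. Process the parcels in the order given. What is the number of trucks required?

9

P1 (80 kg) → truck 1 (remaining 40 kg)
P2 (62 kg) → truck 2 (remaining 58 kg)
P3 (65 kg) → truck 3 (remaining 55 kg)
P4 (16 kg) → truck 1 (remaining 24 kg)
P5 (84 kg) → truck 4 (remaining 36 kg)
P6 (27 kg) → truck 4 (remaining 9 kg)
P7 (21 kg) → truck 1 (remaining 3 kg)
P8 (73 kg) → truck 5 (remaining 47 kg)
P9 (71 kg) → truck 6 (remaining 49 kg)
P10 (34 kg) → truck 5 (remaining 13 kg)
P11 (65 kg) → truck 7 (remaining 55 kg)
P12 (85 kg) → truck 8 (remaining 35 kg)
P13 (36 kg) → truck 6 (remaining 13 kg)
P14 (65 kg) → truck 9 (remaining 55 kg)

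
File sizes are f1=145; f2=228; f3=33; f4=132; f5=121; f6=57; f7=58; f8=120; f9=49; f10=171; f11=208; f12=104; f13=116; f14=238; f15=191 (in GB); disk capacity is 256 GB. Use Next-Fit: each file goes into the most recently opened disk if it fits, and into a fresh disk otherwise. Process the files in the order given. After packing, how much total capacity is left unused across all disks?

disk 1: place f1 (145 GB), 111 GB left
disk 2: place f2 (228 GB), 28 GB left
disk 3: place f3 (33 GB), 223 GB left
disk 3: place f4 (132 GB), 91 GB left
disk 4: place f5 (121 GB), 135 GB left
disk 4: place f6 (57 GB), 78 GB left
disk 4: place f7 (58 GB), 20 GB left
disk 5: place f8 (120 GB), 136 GB left
disk 5: place f9 (49 GB), 87 GB left
disk 6: place f10 (171 GB), 85 GB left
disk 7: place f11 (208 GB), 48 GB left
disk 8: place f12 (104 GB), 152 GB left
disk 8: place f13 (116 GB), 36 GB left
disk 9: place f14 (238 GB), 18 GB left
disk 10: place f15 (191 GB), 65 GB left
10 disks × 256 GB = 2560 GB; used 1971 GB; unused 589 GB.

589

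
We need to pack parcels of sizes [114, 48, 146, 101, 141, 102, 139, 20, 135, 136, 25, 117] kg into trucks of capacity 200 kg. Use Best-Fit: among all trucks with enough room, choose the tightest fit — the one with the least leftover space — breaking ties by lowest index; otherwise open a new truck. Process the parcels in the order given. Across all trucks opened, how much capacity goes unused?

truck 1: place 114 kg, 86 kg left
truck 1: place 48 kg, 38 kg left
truck 2: place 146 kg, 54 kg left
truck 3: place 101 kg, 99 kg left
truck 4: place 141 kg, 59 kg left
truck 5: place 102 kg, 98 kg left
truck 6: place 139 kg, 61 kg left
truck 1: place 20 kg, 18 kg left
truck 7: place 135 kg, 65 kg left
truck 8: place 136 kg, 64 kg left
truck 2: place 25 kg, 29 kg left
truck 9: place 117 kg, 83 kg left
9 trucks × 200 kg = 1800 kg; used 1224 kg; unused 576 kg.

576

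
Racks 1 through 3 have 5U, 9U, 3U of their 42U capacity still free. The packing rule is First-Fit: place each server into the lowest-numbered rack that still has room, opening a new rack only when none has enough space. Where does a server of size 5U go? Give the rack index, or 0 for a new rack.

Racks with room: rack 1 (5U), rack 2 (9U).
The first with room is rack 1.

1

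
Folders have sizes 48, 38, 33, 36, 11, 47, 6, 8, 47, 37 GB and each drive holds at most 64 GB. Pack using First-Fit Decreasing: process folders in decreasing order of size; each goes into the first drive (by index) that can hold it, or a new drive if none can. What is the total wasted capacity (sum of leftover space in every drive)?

Sorted descending: 48, 47, 47, 38, 37, 36, 33, 11, 8, 6.
drive 1: place 48 GB, 16 GB left
drive 2: place 47 GB, 17 GB left
drive 3: place 47 GB, 17 GB left
drive 4: place 38 GB, 26 GB left
drive 5: place 37 GB, 27 GB left
drive 6: place 36 GB, 28 GB left
drive 7: place 33 GB, 31 GB left
drive 1: place 11 GB, 5 GB left
drive 2: place 8 GB, 9 GB left
drive 2: place 6 GB, 3 GB left
7 drives × 64 GB = 448 GB; used 311 GB; unused 137 GB.

137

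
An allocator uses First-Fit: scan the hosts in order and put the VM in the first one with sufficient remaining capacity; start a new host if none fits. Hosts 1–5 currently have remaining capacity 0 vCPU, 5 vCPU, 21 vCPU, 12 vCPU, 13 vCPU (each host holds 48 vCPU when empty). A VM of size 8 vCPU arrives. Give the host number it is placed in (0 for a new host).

3

Hosts with room: host 3 (21 vCPU), host 4 (12 vCPU), host 5 (13 vCPU).
The first with room is host 3.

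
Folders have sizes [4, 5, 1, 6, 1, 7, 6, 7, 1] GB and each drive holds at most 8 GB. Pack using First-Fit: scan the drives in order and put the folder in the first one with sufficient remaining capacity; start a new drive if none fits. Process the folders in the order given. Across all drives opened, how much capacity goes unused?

Put 4 GB in drive 1; 4 GB remain.
Put 5 GB in drive 2; 3 GB remain.
Put 1 GB in drive 1; 3 GB remain.
Put 6 GB in drive 3; 2 GB remain.
Put 1 GB in drive 1; 2 GB remain.
Put 7 GB in drive 4; 1 GB remain.
Put 6 GB in drive 5; 2 GB remain.
Put 7 GB in drive 6; 1 GB remain.
Put 1 GB in drive 1; 1 GB remain.
6 drives × 8 GB = 48 GB; used 38 GB; unused 10 GB.

10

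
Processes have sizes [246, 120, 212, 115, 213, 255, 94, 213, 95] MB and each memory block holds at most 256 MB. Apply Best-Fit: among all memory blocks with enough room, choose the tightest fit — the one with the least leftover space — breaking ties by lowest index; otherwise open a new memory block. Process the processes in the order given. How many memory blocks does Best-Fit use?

7

246 MB → memory block 1 (remaining 10 MB)
120 MB → memory block 2 (remaining 136 MB)
212 MB → memory block 3 (remaining 44 MB)
115 MB → memory block 2 (remaining 21 MB)
213 MB → memory block 4 (remaining 43 MB)
255 MB → memory block 5 (remaining 1 MB)
94 MB → memory block 6 (remaining 162 MB)
213 MB → memory block 7 (remaining 43 MB)
95 MB → memory block 6 (remaining 67 MB)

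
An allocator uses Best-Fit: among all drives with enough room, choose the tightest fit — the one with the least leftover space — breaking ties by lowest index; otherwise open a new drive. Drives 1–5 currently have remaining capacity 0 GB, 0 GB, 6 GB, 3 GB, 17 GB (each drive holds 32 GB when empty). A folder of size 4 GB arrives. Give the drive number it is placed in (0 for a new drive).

3

Drives with room: drive 3 (6 GB), drive 5 (17 GB).
Tightest fit is drive 3 with 6 GB free.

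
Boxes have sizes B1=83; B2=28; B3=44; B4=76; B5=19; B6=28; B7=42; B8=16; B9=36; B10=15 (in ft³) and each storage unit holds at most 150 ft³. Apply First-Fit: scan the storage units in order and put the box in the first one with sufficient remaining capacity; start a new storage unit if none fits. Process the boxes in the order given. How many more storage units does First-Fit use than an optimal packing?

0

First-Fit: [83,28,19,16] [44,76,28] [42,36,15] → 3 storage units.
Total size 387 ft³; any packing needs at least ⌈387/150⌉ = 3 storage units.
So 3 is already optimal.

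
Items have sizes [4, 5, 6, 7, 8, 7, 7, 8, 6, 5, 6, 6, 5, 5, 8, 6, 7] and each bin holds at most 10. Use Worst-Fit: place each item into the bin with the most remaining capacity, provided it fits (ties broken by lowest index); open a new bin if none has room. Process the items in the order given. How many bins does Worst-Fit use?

4 → bin 1 (remaining 6)
5 → bin 1 (remaining 1)
6 → bin 2 (remaining 4)
7 → bin 3 (remaining 3)
8 → bin 4 (remaining 2)
7 → bin 5 (remaining 3)
7 → bin 6 (remaining 3)
8 → bin 7 (remaining 2)
6 → bin 8 (remaining 4)
5 → bin 9 (remaining 5)
6 → bin 10 (remaining 4)
6 → bin 11 (remaining 4)
5 → bin 9 (remaining 0)
5 → bin 12 (remaining 5)
8 → bin 13 (remaining 2)
6 → bin 14 (remaining 4)
7 → bin 15 (remaining 3)

15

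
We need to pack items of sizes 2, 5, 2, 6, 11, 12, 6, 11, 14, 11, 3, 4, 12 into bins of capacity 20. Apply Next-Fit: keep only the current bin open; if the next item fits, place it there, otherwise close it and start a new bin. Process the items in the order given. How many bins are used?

7

Put 2 in bin 1; 18 remain.
Put 5 in bin 1; 13 remain.
Put 2 in bin 1; 11 remain.
Put 6 in bin 1; 5 remain.
Put 11 in bin 2; 9 remain.
Put 12 in bin 3; 8 remain.
Put 6 in bin 3; 2 remain.
Put 11 in bin 4; 9 remain.
Put 14 in bin 5; 6 remain.
Put 11 in bin 6; 9 remain.
Put 3 in bin 6; 6 remain.
Put 4 in bin 6; 2 remain.
Put 12 in bin 7; 8 remain.
Final bins: [2,5,2,6] [11] [12,6] [11] [14] [11,3,4] [12].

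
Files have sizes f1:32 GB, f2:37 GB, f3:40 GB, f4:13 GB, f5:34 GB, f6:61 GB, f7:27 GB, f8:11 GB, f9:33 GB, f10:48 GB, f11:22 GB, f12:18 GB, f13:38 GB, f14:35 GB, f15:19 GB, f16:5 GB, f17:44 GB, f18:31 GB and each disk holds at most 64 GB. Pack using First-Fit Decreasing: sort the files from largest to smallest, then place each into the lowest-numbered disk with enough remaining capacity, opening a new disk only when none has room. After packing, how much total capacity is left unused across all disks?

92

Sorted descending: 61, 48, 44, 40, 38, 37, 35, 34, 33, 32, 31, 27, 22, 19, 18, 13, 11, 5.
Put 61 GB in disk 1; 3 GB remain.
Put 48 GB in disk 2; 16 GB remain.
Put 44 GB in disk 3; 20 GB remain.
Put 40 GB in disk 4; 24 GB remain.
Put 38 GB in disk 5; 26 GB remain.
Put 37 GB in disk 6; 27 GB remain.
Put 35 GB in disk 7; 29 GB remain.
Put 34 GB in disk 8; 30 GB remain.
Put 33 GB in disk 9; 31 GB remain.
Put 32 GB in disk 10; 32 GB remain.
Put 31 GB in disk 9; 0 GB remain.
Put 27 GB in disk 6; 0 GB remain.
Put 22 GB in disk 4; 2 GB remain.
Put 19 GB in disk 3; 1 GB remain.
Put 18 GB in disk 5; 8 GB remain.
Put 13 GB in disk 2; 3 GB remain.
Put 11 GB in disk 7; 18 GB remain.
Put 5 GB in disk 5; 3 GB remain.
10 disks × 64 GB = 640 GB; used 548 GB; unused 92 GB.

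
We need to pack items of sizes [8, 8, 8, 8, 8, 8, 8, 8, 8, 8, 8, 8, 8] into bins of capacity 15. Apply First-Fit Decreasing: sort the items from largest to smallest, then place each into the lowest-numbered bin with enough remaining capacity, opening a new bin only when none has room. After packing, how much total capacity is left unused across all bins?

Sorted descending: 8, 8, 8, 8, 8, 8, 8, 8, 8, 8, 8, 8, 8.
Put 8 in bin 1; 7 remain.
Put 8 in bin 2; 7 remain.
Put 8 in bin 3; 7 remain.
Put 8 in bin 4; 7 remain.
Put 8 in bin 5; 7 remain.
Put 8 in bin 6; 7 remain.
Put 8 in bin 7; 7 remain.
Put 8 in bin 8; 7 remain.
Put 8 in bin 9; 7 remain.
Put 8 in bin 10; 7 remain.
Put 8 in bin 11; 7 remain.
Put 8 in bin 12; 7 remain.
Put 8 in bin 13; 7 remain.
13 bins × 15 = 195; used 104; unused 91.

91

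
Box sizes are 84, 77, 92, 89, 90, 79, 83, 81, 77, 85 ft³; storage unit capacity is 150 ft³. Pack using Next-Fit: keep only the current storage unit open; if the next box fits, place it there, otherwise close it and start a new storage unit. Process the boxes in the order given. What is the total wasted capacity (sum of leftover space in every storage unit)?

663

storage unit 1: place 84 ft³, 66 ft³ left
storage unit 2: place 77 ft³, 73 ft³ left
storage unit 3: place 92 ft³, 58 ft³ left
storage unit 4: place 89 ft³, 61 ft³ left
storage unit 5: place 90 ft³, 60 ft³ left
storage unit 6: place 79 ft³, 71 ft³ left
storage unit 7: place 83 ft³, 67 ft³ left
storage unit 8: place 81 ft³, 69 ft³ left
storage unit 9: place 77 ft³, 73 ft³ left
storage unit 10: place 85 ft³, 65 ft³ left
10 storage units × 150 ft³ = 1500 ft³; used 837 ft³; unused 663 ft³.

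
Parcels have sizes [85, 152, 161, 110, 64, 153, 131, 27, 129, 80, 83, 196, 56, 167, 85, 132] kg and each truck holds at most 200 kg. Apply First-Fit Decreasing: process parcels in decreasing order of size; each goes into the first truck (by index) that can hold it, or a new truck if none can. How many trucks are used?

Sorted descending: 196, 167, 161, 153, 152, 132, 131, 129, 110, 85, 85, 83, 80, 64, 56, 27.
196 kg → truck 1 (remaining 4 kg)
167 kg → truck 2 (remaining 33 kg)
161 kg → truck 3 (remaining 39 kg)
153 kg → truck 4 (remaining 47 kg)
152 kg → truck 5 (remaining 48 kg)
132 kg → truck 6 (remaining 68 kg)
131 kg → truck 7 (remaining 69 kg)
129 kg → truck 8 (remaining 71 kg)
110 kg → truck 9 (remaining 90 kg)
85 kg → truck 9 (remaining 5 kg)
85 kg → truck 10 (remaining 115 kg)
83 kg → truck 10 (remaining 32 kg)
80 kg → truck 11 (remaining 120 kg)
64 kg → truck 6 (remaining 4 kg)
56 kg → truck 7 (remaining 13 kg)
27 kg → truck 2 (remaining 6 kg)

11 trucks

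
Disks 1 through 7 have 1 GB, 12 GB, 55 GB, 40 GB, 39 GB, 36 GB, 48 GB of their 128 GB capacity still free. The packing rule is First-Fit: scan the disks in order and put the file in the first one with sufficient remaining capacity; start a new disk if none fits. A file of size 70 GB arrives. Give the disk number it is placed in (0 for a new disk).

0

No disk has ≥ 70 GB free, so a new disk is opened.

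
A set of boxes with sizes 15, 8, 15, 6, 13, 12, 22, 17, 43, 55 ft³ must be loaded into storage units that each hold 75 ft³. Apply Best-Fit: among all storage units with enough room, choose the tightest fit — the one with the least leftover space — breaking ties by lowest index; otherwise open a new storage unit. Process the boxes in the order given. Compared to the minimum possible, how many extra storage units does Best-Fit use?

1

Best-Fit: [15,8,15,6,13,12] [22,17] [43] [55] → 4 storage units.
Total size 206 ft³; any packing needs at least ⌈206/75⌉ = 3 storage units.
An optimal packing achieves that bound: [55,17] [43,22,8] [15,15,13,12,6] → 3 storage units.
Excess: 4 − 3 = 1.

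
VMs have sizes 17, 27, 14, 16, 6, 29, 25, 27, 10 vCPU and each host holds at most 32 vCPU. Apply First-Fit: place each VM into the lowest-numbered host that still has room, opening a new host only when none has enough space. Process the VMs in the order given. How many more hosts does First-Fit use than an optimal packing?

0

First-Fit: [17,14] [27] [16,6,10] [29] [25] [27] → 6 hosts.
Total size 171 vCPU; any packing needs at least ⌈171/32⌉ = 6 hosts.
So 6 is already optimal.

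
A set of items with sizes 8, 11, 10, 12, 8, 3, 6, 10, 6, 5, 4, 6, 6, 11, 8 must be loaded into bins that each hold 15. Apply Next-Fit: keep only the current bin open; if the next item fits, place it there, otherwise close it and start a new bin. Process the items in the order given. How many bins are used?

8 → bin 1 (remaining 7)
11 → bin 2 (remaining 4)
10 → bin 3 (remaining 5)
12 → bin 4 (remaining 3)
8 → bin 5 (remaining 7)
3 → bin 5 (remaining 4)
6 → bin 6 (remaining 9)
10 → bin 7 (remaining 5)
6 → bin 8 (remaining 9)
5 → bin 8 (remaining 4)
4 → bin 8 (remaining 0)
6 → bin 9 (remaining 9)
6 → bin 9 (remaining 3)
11 → bin 10 (remaining 4)
8 → bin 11 (remaining 7)
Final bins: [8] [11] [10] [12] [8,3] [6] [10] [6,5,4] [6,6] [11] [8].

11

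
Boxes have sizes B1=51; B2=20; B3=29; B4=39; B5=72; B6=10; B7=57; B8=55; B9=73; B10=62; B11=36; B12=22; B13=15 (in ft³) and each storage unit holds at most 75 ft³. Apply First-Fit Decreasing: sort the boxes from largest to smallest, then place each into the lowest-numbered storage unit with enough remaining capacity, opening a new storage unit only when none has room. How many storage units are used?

Sorted descending: 73, 72, 62, 57, 55, 51, 39, 36, 29, 22, 20, 15, 10.
Put 73 ft³ in storage unit 1; 2 ft³ remain.
Put 72 ft³ in storage unit 2; 3 ft³ remain.
Put 62 ft³ in storage unit 3; 13 ft³ remain.
Put 57 ft³ in storage unit 4; 18 ft³ remain.
Put 55 ft³ in storage unit 5; 20 ft³ remain.
Put 51 ft³ in storage unit 6; 24 ft³ remain.
Put 39 ft³ in storage unit 7; 36 ft³ remain.
Put 36 ft³ in storage unit 7; 0 ft³ remain.
Put 29 ft³ in storage unit 8; 46 ft³ remain.
Put 22 ft³ in storage unit 6; 2 ft³ remain.
Put 20 ft³ in storage unit 5; 0 ft³ remain.
Put 15 ft³ in storage unit 4; 3 ft³ remain.
Put 10 ft³ in storage unit 3; 3 ft³ remain.

8 storage units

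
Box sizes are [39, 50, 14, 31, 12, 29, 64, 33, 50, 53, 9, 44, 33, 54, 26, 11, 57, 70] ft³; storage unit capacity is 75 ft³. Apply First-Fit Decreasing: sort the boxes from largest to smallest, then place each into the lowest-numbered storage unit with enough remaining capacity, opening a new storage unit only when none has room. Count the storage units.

Sorted descending: 70, 64, 57, 54, 53, 50, 50, 44, 39, 33, 33, 31, 29, 26, 14, 12, 11, 9.
70 ft³ → storage unit 1 (remaining 5 ft³)
64 ft³ → storage unit 2 (remaining 11 ft³)
57 ft³ → storage unit 3 (remaining 18 ft³)
54 ft³ → storage unit 4 (remaining 21 ft³)
53 ft³ → storage unit 5 (remaining 22 ft³)
50 ft³ → storage unit 6 (remaining 25 ft³)
50 ft³ → storage unit 7 (remaining 25 ft³)
44 ft³ → storage unit 8 (remaining 31 ft³)
39 ft³ → storage unit 9 (remaining 36 ft³)
33 ft³ → storage unit 9 (remaining 3 ft³)
33 ft³ → storage unit 10 (remaining 42 ft³)
31 ft³ → storage unit 8 (remaining 0 ft³)
29 ft³ → storage unit 10 (remaining 13 ft³)
26 ft³ → storage unit 11 (remaining 49 ft³)
14 ft³ → storage unit 3 (remaining 4 ft³)
12 ft³ → storage unit 4 (remaining 9 ft³)
11 ft³ → storage unit 2 (remaining 0 ft³)
9 ft³ → storage unit 4 (remaining 0 ft³)
Final storage units: [70] [64,11] [57,14] [54,12,9] [53] [50] [50] [44,31] [39,33] [33,29] [26].

11 storage units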